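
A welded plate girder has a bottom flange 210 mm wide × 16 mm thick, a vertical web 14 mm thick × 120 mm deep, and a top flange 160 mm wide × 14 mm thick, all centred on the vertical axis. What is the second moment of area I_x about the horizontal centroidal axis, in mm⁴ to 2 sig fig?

Treat the section as a set of non-overlapping primitives; coordinates are from the bounding-box lower-left.
Bottom plate: 210 × 16, A = 3 360 mm², y = 8 mm, Ī = 71 680 mm⁴.
Web plate: 14 × 120, A = 1 680 mm², y = 76 mm, Ī = 2 016 000 mm⁴.
Top plate: 160 × 14, A = 2 240 mm², y = 143 mm, Ī = 36 587 mm⁴.
Centroid: ȳ = ΣA·y / ΣA = 65.23 mm.
Transfer each piece to the horizontal centroidal axis using Ī + A·d² with d = y − 65.23:
  bottom plate: d = -57.23 mm → contributes +11 076 893 mm⁴
  web plate: d = 10.77 mm → contributes +2 210 840 mm⁴
  top plate: d = 77.77 mm → contributes +13 584 226 mm⁴
Total I = 26 871 959 mm⁴.

I_x ≈ 2.7 × 10⁷ mm⁴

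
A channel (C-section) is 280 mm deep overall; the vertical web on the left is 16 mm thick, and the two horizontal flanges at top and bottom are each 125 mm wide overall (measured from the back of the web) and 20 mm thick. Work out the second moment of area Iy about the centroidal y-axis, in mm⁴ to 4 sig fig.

Iy ≈ 1.304 × 10⁷ mm⁴

Split into non-overlapping primitives; take the origin at the lower-left of the bounding box.
Web: 16 × 280, A = 4 480 mm², x = 8 mm, Ī = 95573.3 mm⁴.
Top flange (beyond web): 109 × 20, A = 2 180 mm², x = 70.5 mm, Ī = 2 158 382 mm⁴.
Bottom flange (beyond web): 109 × 20, A = 2 180 mm², x = 70.5 mm, Ī = 2 158 382 mm⁴.
Centroid: x̄ = ΣA·x / ΣA = 38.8258 mm.
Transfer each piece to the centroidal y-axis using Ī + A·d² with d = x − 38.8258:
  web: d = -30.8258 mm → contributes +4 352 601 mm⁴
  top flange (beyond web): d = 31.6742 mm → contributes +4 345 479 mm⁴
  bottom flange (beyond web): d = 31.6742 mm → contributes +4 345 479 mm⁴
Total I = 13 043 558 mm⁴.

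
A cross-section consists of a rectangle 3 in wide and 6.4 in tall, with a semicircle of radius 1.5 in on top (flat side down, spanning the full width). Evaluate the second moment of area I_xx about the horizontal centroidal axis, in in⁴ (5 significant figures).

Treat the section as a set of non-overlapping primitives; coordinates are from the bounding-box lower-left.
Rectangular body: 3 × 6.4, A = 19.2 in², y = 3.2 in, Ī = 65.536 in⁴.
Semicircular cap: semicircle r = 1.5, A = 3.534292 in², y = 7.03662 in, Ī = 0.5556446 in⁴.
Centroid: ȳ = ΣA·y / ΣA = 3.796444 in.
Transfer each piece to the horizontal centroidal axis using Ī + A·d² with d = y − 3.796444:
  rectangular body: d = -0.5964441 in → contributes +72.36631 in⁴
  semicircular cap: d = 3.240176 in → contributes +37.66125 in⁴
Total I = 110.0276 in⁴.

I_xx ≈ 110.03 in⁴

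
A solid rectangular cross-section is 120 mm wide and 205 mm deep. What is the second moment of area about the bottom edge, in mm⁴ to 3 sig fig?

I_base ≈ 3.45 × 10⁸ mm⁴

The section: 120 × 205, A = 24 600 mm², y = 102.5 mm, Ī = 86 151 250 mm⁴.
Transfer it to the bottom edge using Ī + A·d² with d = y − 0:
  the section: d = 102.5 mm → contributes +344 605 000 mm⁴
Total I = 344 605 000 mm⁴.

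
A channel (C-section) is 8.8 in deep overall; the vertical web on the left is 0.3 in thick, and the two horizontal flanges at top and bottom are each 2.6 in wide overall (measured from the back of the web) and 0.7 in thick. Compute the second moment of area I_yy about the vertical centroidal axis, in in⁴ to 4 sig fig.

Break the section into simple shapes (no overlaps), measuring from the bottom-left corner of the bounding box.
Web: 0.3 × 8.8, A = 2.64 in², x = 0.15 in, Ī = 0.0198 in⁴.
Top flange (beyond web): 2.3 × 0.7, A = 1.61 in², x = 1.45 in, Ī = 0.709742 in⁴.
Bottom flange (beyond web): 2.3 × 0.7, A = 1.61 in², x = 1.45 in, Ī = 0.709742 in⁴.
Centroid: x̄ = ΣA·x / ΣA = 0.864334 in.
Transfer each piece to the vertical centroidal axis using Ī + A·d² with d = x − 0.864334:
  web: d = -0.714334 in → contributes +1.36692 in⁴
  top flange (beyond web): d = 0.585666 in → contributes +1.26198 in⁴
  bottom flange (beyond web): d = 0.585666 in → contributes +1.26198 in⁴
Total I = 3.89088 in⁴.

I_yy ≈ 3.891 in⁴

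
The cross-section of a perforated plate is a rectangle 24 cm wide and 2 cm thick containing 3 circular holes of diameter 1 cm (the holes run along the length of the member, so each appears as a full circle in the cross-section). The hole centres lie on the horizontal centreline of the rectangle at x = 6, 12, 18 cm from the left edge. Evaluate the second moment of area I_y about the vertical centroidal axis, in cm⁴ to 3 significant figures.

Treat the section as a set of non-overlapping primitives; coordinates are from the bounding-box lower-left.
Plate: 24 × 2, A = 48 cm², x = 12 cm, Ī = 2 304 cm⁴.
Hole 1 (subtracted): ⌀1, A = 0.7854 cm², x = 6 cm, Ī = 0.049087 cm⁴.
Hole 2 (subtracted): ⌀1, A = 0.7854 cm², x = 12 cm, Ī = 0.049087 cm⁴.
Hole 3 (subtracted): ⌀1, A = 0.7854 cm², x = 18 cm, Ī = 0.049087 cm⁴.
By symmetry the centroid is at mid-width, x̄ = 12 cm.
Transfer each piece to the vertical centroidal axis using Ī + A·d² with d = x − 12:
  plate: d = 0 cm → contributes +2 304 cm⁴
  hole 1: d = -6 cm → contributes −28.323 cm⁴
  hole 2: d = 0 cm → contributes −0.049087 cm⁴
  hole 3: d = 6 cm → contributes −28.323 cm⁴
Total I = 2247.3 cm⁴.

I_y ≈ 2250 cm⁴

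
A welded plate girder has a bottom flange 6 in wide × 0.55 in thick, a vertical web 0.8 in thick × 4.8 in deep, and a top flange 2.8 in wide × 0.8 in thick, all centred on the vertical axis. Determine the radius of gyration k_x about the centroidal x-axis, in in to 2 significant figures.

k_x ≈ 2.3 in

Decompose the section into non-overlapping parts with the origin at the bottom-left of its bounding rectangle.
Bottom plate: 6 × 0.55, A = 3.3 in², y = 0.275 in, Ī = 0.08319 in⁴.
Web plate: 0.8 × 4.8, A = 3.84 in², y = 2.95 in, Ī = 7.373 in⁴.
Top plate: 2.8 × 0.8, A = 2.24 in², y = 5.75 in, Ī = 0.1195 in⁴.
Centroid: ȳ = ΣA·y / ΣA = 2.678 in.
Transfer each piece to the centroidal x-axis using Ī + A·d² with d = y − 2.678:
  bottom plate: d = -2.403 in → contributes +19.13 in⁴
  web plate: d = 0.2724 in → contributes +7.658 in⁴
  top plate: d = 3.072 in → contributes +21.26 in⁴
Total I = 48.05 in⁴.
Radius of gyration: k = √(I/A) = √(48.05 / 9.38) = 2.263 in.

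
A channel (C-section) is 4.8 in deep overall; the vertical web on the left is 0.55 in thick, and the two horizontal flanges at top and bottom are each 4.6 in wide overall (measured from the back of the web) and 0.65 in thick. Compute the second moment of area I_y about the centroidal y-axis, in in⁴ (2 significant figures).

Split into non-overlapping primitives; take the origin at the lower-left of the bounding box.
Web: 0.55 × 4.8, A = 2.64 in², x = 0.275 in, Ī = 0.06655 in⁴.
Top flange (beyond web): 4.05 × 0.65, A = 2.633 in², x = 2.575 in, Ī = 3.598 in⁴.
Bottom flange (beyond web): 4.05 × 0.65, A = 2.633 in², x = 2.575 in, Ī = 3.598 in⁴.
Centroid: x̄ = ΣA·x / ΣA = 1.807 in.
Transfer each piece to the centroidal y-axis using Ī + A·d² with d = x − 1.807:
  web: d = -1.532 in → contributes +6.262 in⁴
  top flange (beyond web): d = 0.7681 in → contributes +5.152 in⁴
  bottom flange (beyond web): d = 0.7681 in → contributes +5.152 in⁴
Total I = 16.56 in⁴.

I_y ≈ 17 in⁴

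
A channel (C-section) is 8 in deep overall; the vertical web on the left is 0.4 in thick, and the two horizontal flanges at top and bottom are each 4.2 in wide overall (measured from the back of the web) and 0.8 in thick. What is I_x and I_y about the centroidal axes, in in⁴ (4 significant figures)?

Break the section into simple shapes (no overlaps), measuring from the bottom-left corner of the bounding box.
Web: 0.4 × 8, A = 3.2 in², y = 4 in, Ī = 17.0667 in⁴.
Top flange (beyond web): 3.8 × 0.8, A = 3.04 in², y = 7.6 in, Ī = 0.162133 in⁴.
Bottom flange (beyond web): 3.8 × 0.8, A = 3.04 in², y = 0.4 in, Ī = 0.162133 in⁴.
By symmetry the centroid is at mid-height, ȳ = 4 in.
Transfer each piece to the centroidal x-axis using Ī + A·d² with d = y − 4:
  web: d = 0 in → contributes +17.0667 in⁴
  top flange (beyond web): d = 3.6 in → contributes +39.5605 in⁴
  bottom flange (beyond web): d = -3.6 in → contributes +39.5605 in⁴
Total I = 96.1877 in⁴.
For the y-axis: x̄ = 1.57586 in.
Repeating about the centroidal y-axis gives I_y = 16.6047 in⁴.

I_x ≈ 96.19 in⁴, I_y ≈ 16.60 in⁴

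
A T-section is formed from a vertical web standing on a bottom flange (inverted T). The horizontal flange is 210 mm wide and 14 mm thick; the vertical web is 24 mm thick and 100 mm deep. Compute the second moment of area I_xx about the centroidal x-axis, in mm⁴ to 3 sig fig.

Break the section into simple shapes (no overlaps), measuring from the bottom-left corner of the bounding box.
Flange: 210 × 14, A = 2 940 mm², y = 7 mm, Ī = 48 020 mm⁴.
Web: 24 × 100, A = 2 400 mm², y = 64 mm, Ī = 2 000 000 mm⁴.
Centroid: ȳ = ΣA·y / ΣA = 32.618 mm.
Transfer each piece to the centroidal x-axis using Ī + A·d² with d = y − 32.618:
  flange: d = -25.618 mm → contributes +1 977 485 mm⁴
  web: d = 31.382 mm → contributes +4 363 595 mm⁴
Total I = 6 341 081 mm⁴.

I_xx ≈ 6.34 × 10⁶ mm⁴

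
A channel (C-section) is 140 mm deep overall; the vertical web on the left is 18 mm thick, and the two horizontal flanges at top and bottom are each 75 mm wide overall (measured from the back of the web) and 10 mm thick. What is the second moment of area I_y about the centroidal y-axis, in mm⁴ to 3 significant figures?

I_y ≈ 1.48 × 10⁶ mm⁴

Decompose the section into non-overlapping parts with the origin at the bottom-left of its bounding rectangle.
Web: 18 × 140, A = 2 520 mm², x = 9 mm, Ī = 68 040 mm⁴.
Top flange (beyond web): 57 × 10, A = 570 mm², x = 46.5 mm, Ī = 154 328 mm⁴.
Bottom flange (beyond web): 57 × 10, A = 570 mm², x = 46.5 mm, Ī = 154 328 mm⁴.
Centroid: x̄ = ΣA·x / ΣA = 20.68 mm.
Transfer each piece to the centroidal y-axis using Ī + A·d² with d = x − 20.68:
  web: d = -11.68 mm → contributes +411 844 mm⁴
  top flange (beyond web): d = 25.82 mm → contributes +534 321 mm⁴
  bottom flange (beyond web): d = 25.82 mm → contributes +534 321 mm⁴
Total I = 1 480 486 mm⁴.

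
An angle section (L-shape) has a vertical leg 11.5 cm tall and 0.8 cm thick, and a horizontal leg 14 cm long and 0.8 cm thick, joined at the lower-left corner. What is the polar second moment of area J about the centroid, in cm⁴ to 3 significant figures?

J ≈ 637 cm⁴

Break the section into simple shapes (no overlaps), measuring from the bottom-left corner of the bounding box.
Vertical leg: 0.8 × 11.5, A = 9.2 cm², y = 5.75 cm, Ī = 101.39 cm⁴.
Horizontal leg (remainder): 13.2 × 0.8, A = 10.56 cm², y = 0.4 cm, Ī = 0.5632 cm⁴.
Centroid: ȳ = ΣA·y / ΣA = 2.8909 cm.
Transfer each piece to the centroidal x-axis using Ī + A·d² with d = y − 2.8909:
  vertical leg: d = 2.8591 cm → contributes +176.6 cm⁴
  horizontal leg (remainder): d = -2.4909 cm → contributes +66.083 cm⁴
Total I = 242.68 cm⁴.
For the y-axis: x̄ = 4.1409 cm.
Repeating about the centroidal y-axis gives I_y = 394.74 cm⁴.
Polar second moment: J = I_x + I_y = 637.42 cm⁴.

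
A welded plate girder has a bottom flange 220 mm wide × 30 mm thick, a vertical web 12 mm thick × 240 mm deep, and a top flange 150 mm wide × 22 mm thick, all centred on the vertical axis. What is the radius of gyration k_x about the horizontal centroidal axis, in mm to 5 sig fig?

k_x ≈ 116.99 mm

Split into non-overlapping primitives; take the origin at the lower-left of the bounding box.
Bottom plate: 220 × 30, A = 6 600 mm², y = 15 mm, Ī = 495 000 mm⁴.
Web plate: 12 × 240, A = 2 880 mm², y = 150 mm, Ī = 13 824 000 mm⁴.
Top plate: 150 × 22, A = 3 300 mm², y = 281 mm, Ī = 133 100 mm⁴.
Centroid: ȳ = ΣA·y / ΣA = 114.108 mm.
Transfer each piece to the horizontal centroidal axis using Ī + A·d² with d = y − 114.108:
  bottom plate: d = -99.10798 mm → contributes +65 322 787 mm⁴
  web plate: d = 35.89202 mm → contributes +17 534 123 mm⁴
  top plate: d = 166.892 mm → contributes +92 047 822 mm⁴
Total I = 174 904 731 mm⁴.
Radius of gyration: k = √(I/A) = √(174 904 731 / 12 780) = 116.9864 mm.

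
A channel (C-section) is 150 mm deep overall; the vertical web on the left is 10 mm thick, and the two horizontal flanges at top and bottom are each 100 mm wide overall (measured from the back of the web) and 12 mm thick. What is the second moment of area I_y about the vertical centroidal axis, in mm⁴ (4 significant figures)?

I_y ≈ 3.684 × 10⁶ mm⁴

Treat the section as a set of non-overlapping primitives; coordinates are from the bounding-box lower-left.
Web: 10 × 150, A = 1 500 mm², x = 5 mm, Ī = 12 500 mm⁴.
Top flange (beyond web): 90 × 12, A = 1 080 mm², x = 55 mm, Ī = 729 000 mm⁴.
Bottom flange (beyond web): 90 × 12, A = 1 080 mm², x = 55 mm, Ī = 729 000 mm⁴.
Centroid: x̄ = ΣA·x / ΣA = 34.5082 mm.
Transfer each piece to the vertical centroidal axis using Ī + A·d² with d = x − 34.5082:
  web: d = -29.5082 mm → contributes +1 318 601 mm⁴
  top flange (beyond web): d = 20.4918 mm → contributes +1 182 507 mm⁴
  bottom flange (beyond web): d = 20.4918 mm → contributes +1 182 507 mm⁴
Total I = 3 683 615 mm⁴.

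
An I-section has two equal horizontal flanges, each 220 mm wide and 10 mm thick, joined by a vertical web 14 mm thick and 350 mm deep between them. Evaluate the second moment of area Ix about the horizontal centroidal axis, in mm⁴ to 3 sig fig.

Break the section into simple shapes (no overlaps), measuring from the bottom-left corner of the bounding box.
Bottom flange: 220 × 10, A = 2 200 mm², y = 5 mm, Ī = 18 333 mm⁴.
Web: 14 × 350, A = 4 900 mm², y = 185 mm, Ī = 50 020 833 mm⁴.
Top flange: 220 × 10, A = 2 200 mm², y = 365 mm, Ī = 18 333 mm⁴.
By symmetry the centroid is at mid-height, ȳ = 185 mm.
Transfer each piece to the horizontal centroidal axis using Ī + A·d² with d = y − 185:
  bottom flange: d = -180 mm → contributes +71 298 333 mm⁴
  web: d = 0 mm → contributes +50 020 833 mm⁴
  top flange: d = 180 mm → contributes +71 298 333 mm⁴
Total I = 192 617 500 mm⁴.

Ix ≈ 1.93 × 10⁸ mm⁴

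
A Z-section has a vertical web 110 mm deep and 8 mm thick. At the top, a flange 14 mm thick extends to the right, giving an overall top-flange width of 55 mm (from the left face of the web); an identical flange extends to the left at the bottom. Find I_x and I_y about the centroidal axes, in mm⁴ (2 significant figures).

I_x ≈ 3.9 × 10⁶ mm⁴, I_y ≈ 1.2 × 10⁶ mm⁴

Treat the section as a set of non-overlapping primitives; coordinates are from the bounding-box lower-left.
Web: 8 × 110, A = 880 mm², y = 55 mm, Ī = 887 333 mm⁴.
Top flange (beyond web): 47 × 14, A = 658 mm², y = 103 mm, Ī = 10 747 mm⁴.
Bottom flange (beyond web): 47 × 14, A = 658 mm², y = 7 mm, Ī = 10 747 mm⁴.
Centroid: ȳ = ΣA·y / ΣA = 55 mm.
Transfer each piece to the centroidal x-axis using Ī + A·d² with d = y − 55:
  web: d = 0 mm → contributes +887 333 mm⁴
  top flange (beyond web): d = 48 mm → contributes +1 526 779 mm⁴
  bottom flange (beyond web): d = -48 mm → contributes +1 526 779 mm⁴
Total I = 3 940 892 mm⁴.
For the y-axis: x̄ = 51 mm.
Repeating about the centroidal y-axis gives I_y = 1 242 172 mm⁴.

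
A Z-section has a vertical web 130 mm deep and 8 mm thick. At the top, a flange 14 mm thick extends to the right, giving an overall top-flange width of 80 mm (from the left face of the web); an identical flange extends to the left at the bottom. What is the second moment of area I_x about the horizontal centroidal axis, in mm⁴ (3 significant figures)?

Split into non-overlapping primitives; take the origin at the lower-left of the bounding box.
Web: 8 × 130, A = 1 040 mm², y = 65 mm, Ī = 1 464 667 mm⁴.
Top flange (beyond web): 72 × 14, A = 1 008 mm², y = 123 mm, Ī = 16 464 mm⁴.
Bottom flange (beyond web): 72 × 14, A = 1 008 mm², y = 7 mm, Ī = 16 464 mm⁴.
Centroid: ȳ = ΣA·y / ΣA = 65 mm.
Transfer each piece to the horizontal centroidal axis using Ī + A·d² with d = y − 65:
  web: d = 0 mm → contributes +1 464 667 mm⁴
  top flange (beyond web): d = 58 mm → contributes +3 407 376 mm⁴
  bottom flange (beyond web): d = -58 mm → contributes +3 407 376 mm⁴
Total I = 8 279 419 mm⁴.

I_x ≈ 8.28 × 10⁶ mm⁴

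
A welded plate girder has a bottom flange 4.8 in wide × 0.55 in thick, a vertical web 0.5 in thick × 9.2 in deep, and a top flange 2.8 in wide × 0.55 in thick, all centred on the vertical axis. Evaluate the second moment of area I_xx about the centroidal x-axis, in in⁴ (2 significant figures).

Break the section into simple shapes (no overlaps), measuring from the bottom-left corner of the bounding box.
Bottom plate: 4.8 × 0.55, A = 2.64 in², y = 0.275 in, Ī = 0.06655 in⁴.
Web plate: 0.5 × 9.2, A = 4.6 in², y = 5.15 in, Ī = 32.45 in⁴.
Top plate: 2.8 × 0.55, A = 1.54 in², y = 10.03 in, Ī = 0.03882 in⁴.
Centroid: ȳ = ΣA·y / ΣA = 4.539 in.
Transfer each piece to the centroidal x-axis using Ī + A·d² with d = y − 4.539:
  bottom plate: d = -4.264 in → contributes +48.07 in⁴
  web plate: d = 0.6108 in → contributes +34.16 in⁴
  top plate: d = 5.486 in → contributes +46.38 in⁴
Total I = 128.6 in⁴.

I_xx ≈ 130 in⁴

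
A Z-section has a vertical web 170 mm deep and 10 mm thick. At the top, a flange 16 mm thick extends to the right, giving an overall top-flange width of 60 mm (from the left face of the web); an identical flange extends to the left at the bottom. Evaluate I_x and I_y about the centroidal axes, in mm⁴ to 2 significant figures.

I_x ≈ 1.4 × 10⁷ mm⁴, I_y ≈ 1.8 × 10⁶ mm⁴

Decompose the section into non-overlapping parts with the origin at the bottom-left of its bounding rectangle.
Web: 10 × 170, A = 1 700 mm², y = 85 mm, Ī = 4 094 167 mm⁴.
Top flange (beyond web): 50 × 16, A = 800 mm², y = 162 mm, Ī = 17 067 mm⁴.
Bottom flange (beyond web): 50 × 16, A = 800 mm², y = 8 mm, Ī = 17 067 mm⁴.
Centroid: ȳ = ΣA·y / ΣA = 85 mm.
Transfer each piece to the centroidal x-axis using Ī + A·d² with d = y − 85:
  web: d = 0 mm → contributes +4 094 167 mm⁴
  top flange (beyond web): d = 77 mm → contributes +4 760 267 mm⁴
  bottom flange (beyond web): d = -77 mm → contributes +4 760 267 mm⁴
Total I = 13 614 700 mm⁴.
For the y-axis: x̄ = 55 mm.
Repeating about the centroidal y-axis gives I_y = 1 787 500 mm⁴.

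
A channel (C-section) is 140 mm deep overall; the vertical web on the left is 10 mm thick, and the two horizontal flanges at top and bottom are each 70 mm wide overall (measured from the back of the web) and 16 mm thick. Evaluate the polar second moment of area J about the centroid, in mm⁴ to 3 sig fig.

Split into non-overlapping primitives; take the origin at the lower-left of the bounding box.
Web: 10 × 140, A = 1 400 mm², y = 70 mm, Ī = 2 286 667 mm⁴.
Top flange (beyond web): 60 × 16, A = 960 mm², y = 132 mm, Ī = 20 480 mm⁴.
Bottom flange (beyond web): 60 × 16, A = 960 mm², y = 8 mm, Ī = 20 480 mm⁴.
By symmetry the centroid is at mid-height, ȳ = 70 mm.
Transfer each piece to the centroidal x-axis using Ī + A·d² with d = y − 70:
  web: d = 0 mm → contributes +2 286 667 mm⁴
  top flange (beyond web): d = 62 mm → contributes +3 710 720 mm⁴
  bottom flange (beyond web): d = -62 mm → contributes +3 710 720 mm⁴
Total I = 9 708 107 mm⁴.
For the y-axis: x̄ = 25.241 mm.
Repeating about the centroidal y-axis gives I_y = 1 579 474 mm⁴.
Polar second moment: J = I_x + I_y = 11 287 581 mm⁴.

J ≈ 1.13 × 10⁷ mm⁴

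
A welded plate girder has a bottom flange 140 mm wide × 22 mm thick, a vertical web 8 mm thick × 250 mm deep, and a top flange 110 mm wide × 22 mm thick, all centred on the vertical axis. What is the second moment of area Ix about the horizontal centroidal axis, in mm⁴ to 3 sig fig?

Break the section into simple shapes (no overlaps), measuring from the bottom-left corner of the bounding box.
Bottom plate: 140 × 22, A = 3 080 mm², y = 11 mm, Ī = 124 227 mm⁴.
Web plate: 8 × 250, A = 2 000 mm², y = 147 mm, Ī = 10 416 667 mm⁴.
Top plate: 110 × 22, A = 2 420 mm², y = 283 mm, Ī = 97 607 mm⁴.
Centroid: ȳ = ΣA·y / ΣA = 135.03 mm.
Transfer each piece to the horizontal centroidal axis using Ī + A·d² with d = y − 135.03:
  bottom plate: d = -124.03 mm → contributes +47 506 753 mm⁴
  web plate: d = 11.968 mm → contributes +10 703 133 mm⁴
  top plate: d = 147.97 mm → contributes +53 082 367 mm⁴
Total I = 111 292 252 mm⁴.

Ix ≈ 1.11 × 10⁸ mm⁴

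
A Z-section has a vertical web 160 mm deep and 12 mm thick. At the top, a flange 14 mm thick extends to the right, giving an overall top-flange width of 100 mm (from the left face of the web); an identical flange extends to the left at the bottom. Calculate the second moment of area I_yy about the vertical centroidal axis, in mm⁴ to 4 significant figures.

Split into non-overlapping primitives; take the origin at the lower-left of the bounding box.
Web: 12 × 160, A = 1 920 mm², x = 94 mm, Ī = 23 040 mm⁴.
Top flange (beyond web): 88 × 14, A = 1 232 mm², x = 144 mm, Ī = 795 051 mm⁴.
Bottom flange (beyond web): 88 × 14, A = 1 232 mm², x = 44 mm, Ī = 795 051 mm⁴.
Centroid: x̄ = ΣA·x / ΣA = 94 mm.
Transfer each piece to the vertical centroidal axis using Ī + A·d² with d = x − 94:
  web: d = 0 mm → contributes +23 040 mm⁴
  top flange (beyond web): d = 50 mm → contributes +3 875 051 mm⁴
  bottom flange (beyond web): d = -50 mm → contributes +3 875 051 mm⁴
Total I = 7 773 141 mm⁴.

I_yy ≈ 7.773 × 10⁶ mm⁴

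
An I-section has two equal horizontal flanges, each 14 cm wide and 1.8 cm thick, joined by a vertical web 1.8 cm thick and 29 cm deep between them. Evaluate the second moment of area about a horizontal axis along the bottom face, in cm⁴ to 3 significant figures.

Split into non-overlapping primitives; take the origin at the lower-left of the bounding box.
Bottom flange: 14 × 1.8, A = 25.2 cm², y = 0.9 cm, Ī = 6.804 cm⁴.
Web: 1.8 × 29, A = 52.2 cm², y = 16.3 cm, Ī = 3658.4 cm⁴.
Top flange: 14 × 1.8, A = 25.2 cm², y = 31.7 cm, Ī = 6.804 cm⁴.
Transfer each piece to a horizontal axis along the bottom face using Ī + A·d² with d = y − 0:
  bottom flange: d = 0.9 cm → contributes +27.216 cm⁴
  web: d = 16.3 cm → contributes +17 527 cm⁴
  top flange: d = 31.7 cm → contributes +25 330 cm⁴
Total I = 42 885 cm⁴.

I_base ≈ 4.29 × 10⁴ cm⁴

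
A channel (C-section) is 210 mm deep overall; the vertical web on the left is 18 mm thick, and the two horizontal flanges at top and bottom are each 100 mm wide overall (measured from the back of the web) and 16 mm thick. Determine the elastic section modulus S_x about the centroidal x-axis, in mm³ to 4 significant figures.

Split into non-overlapping primitives; take the origin at the lower-left of the bounding box.
Web: 18 × 210, A = 3 780 mm², y = 105 mm, Ī = 13 891 500 mm⁴.
Top flange (beyond web): 82 × 16, A = 1 312 mm², y = 202 mm, Ī = 27989.3 mm⁴.
Bottom flange (beyond web): 82 × 16, A = 1 312 mm², y = 8 mm, Ī = 27989.3 mm⁴.
By symmetry the centroid is at mid-height, ȳ = 105 mm.
Transfer each piece to the centroidal x-axis using Ī + A·d² with d = y − 105:
  web: d = 0 mm → contributes +13 891 500 mm⁴
  top flange (beyond web): d = 97 mm → contributes +12 372 597 mm⁴
  bottom flange (beyond web): d = -97 mm → contributes +12 372 597 mm⁴
Total I = 38 636 695 mm⁴.
Extreme fibre distance c = 105 mm; S = I/c = 367 969 mm³.

S_x ≈ 3.680 × 10⁵ mm³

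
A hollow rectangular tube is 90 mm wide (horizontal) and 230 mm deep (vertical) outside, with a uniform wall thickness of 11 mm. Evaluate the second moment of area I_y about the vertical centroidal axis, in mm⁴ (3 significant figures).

I_y ≈ 8.52 × 10⁶ mm⁴

Treat the section as a set of non-overlapping primitives; coordinates are from the bounding-box lower-left.
Outer rectangle: 90 × 230, A = 20 700 mm², x = 45 mm, Ī = 13 972 500 mm⁴.
Inner void (subtracted): 68 × 208, A = 14 144 mm², x = 45 mm, Ī = 5 450 155 mm⁴.
By symmetry the centroid is at mid-width, x̄ = 45 mm.
All pieces are centred on the vertical centroidal axis, so I = ΣĪ (holes subtracted) = 8 522 345 mm⁴.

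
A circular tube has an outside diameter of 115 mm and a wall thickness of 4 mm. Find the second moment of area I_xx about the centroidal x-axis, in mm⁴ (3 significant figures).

Break the section into simple shapes (no overlaps), measuring from the bottom-left corner of the bounding box.
Outer circle: ⌀115, A = 10 387 mm², y = 57.5 mm, Ī = 8 585 414 mm⁴.
Bore (subtracted): ⌀107, A = 8 992 mm², y = 57.5 mm, Ī = 6 434 355 mm⁴.
By symmetry the centroid is at mid-height, ȳ = 57.5 mm.
All pieces are centred on the centroidal x-axis, so I = ΣĪ (holes subtracted) = 2 151 059 mm⁴.

I_xx ≈ 2.15 × 10⁶ mm⁴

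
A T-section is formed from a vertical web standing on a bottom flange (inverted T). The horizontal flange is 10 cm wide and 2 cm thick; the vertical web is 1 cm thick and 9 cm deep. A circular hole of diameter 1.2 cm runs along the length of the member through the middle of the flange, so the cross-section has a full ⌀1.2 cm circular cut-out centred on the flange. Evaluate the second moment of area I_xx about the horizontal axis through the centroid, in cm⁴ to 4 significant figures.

Break the section into simple shapes (no overlaps), measuring from the bottom-left corner of the bounding box.
Flange: 10 × 2, A = 20 cm², y = 1 cm, Ī = 6.66667 cm⁴.
Web: 1 × 9, A = 9 cm², y = 6.5 cm, Ī = 60.75 cm⁴.
Hole (subtracted): ⌀1.2, A = 1.13097 cm², y = 1 cm, Ī = 0.101788 cm⁴.
Centroid: ȳ = ΣA·y / ΣA = 2.77617 cm.
Transfer each piece to the horizontal axis through the centroid using Ī + A·d² with d = y − 2.77617:
  flange: d = -1.77617 cm → contributes +69.7619 cm⁴
  web: d = 3.72383 cm → contributes +185.552 cm⁴
  hole: d = -1.77617 cm → contributes −3.66974 cm⁴
Total I = 251.645 cm⁴.

I_xx ≈ 251.6 cm⁴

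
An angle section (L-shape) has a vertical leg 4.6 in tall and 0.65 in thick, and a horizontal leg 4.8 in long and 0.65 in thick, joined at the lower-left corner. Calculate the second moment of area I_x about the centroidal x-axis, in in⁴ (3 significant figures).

I_x ≈ 10.9 in⁴

Treat the section as a set of non-overlapping primitives; coordinates are from the bounding-box lower-left.
Vertical leg: 0.65 × 4.6, A = 2.99 in², y = 2.3 in, Ī = 5.2724 in⁴.
Horizontal leg (remainder): 4.15 × 0.65, A = 2.6975 in², y = 0.325 in, Ī = 0.094974 in⁴.
Centroid: ȳ = ΣA·y / ΣA = 1.3633 in.
Transfer each piece to the centroidal x-axis using Ī + A·d² with d = y − 1.3633:
  vertical leg: d = 0.93671 in → contributes +7.8959 in⁴
  horizontal leg (remainder): d = -1.0383 in → contributes +3.003 in⁴
Total I = 10.899 in⁴.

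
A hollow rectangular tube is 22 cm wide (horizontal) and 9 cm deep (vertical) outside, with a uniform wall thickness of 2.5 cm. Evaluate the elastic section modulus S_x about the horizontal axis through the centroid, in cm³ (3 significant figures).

Break the section into simple shapes (no overlaps), measuring from the bottom-left corner of the bounding box.
Outer rectangle: 22 × 9, A = 198 cm², y = 4.5 cm, Ī = 1336.5 cm⁴.
Inner void (subtracted): 17 × 4, A = 68 cm², y = 4.5 cm, Ī = 90.667 cm⁴.
By symmetry the centroid is at mid-height, ȳ = 4.5 cm.
All pieces are centred on the horizontal axis through the centroid, so I = ΣĪ (holes subtracted) = 1245.8 cm⁴.
Extreme fibre distance c = 4.5 cm; S = I/c = 276.85 cm³.

S_x ≈ 277 cm³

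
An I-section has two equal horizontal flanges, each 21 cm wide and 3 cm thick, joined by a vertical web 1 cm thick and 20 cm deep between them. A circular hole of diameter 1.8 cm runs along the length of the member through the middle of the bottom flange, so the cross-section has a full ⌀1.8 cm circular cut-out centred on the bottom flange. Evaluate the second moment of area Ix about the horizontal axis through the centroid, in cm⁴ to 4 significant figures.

Ix ≈ 1.708 × 10⁴ cm⁴

Decompose the section into non-overlapping parts with the origin at the bottom-left of its bounding rectangle.
Bottom flange: 21 × 3, A = 63 cm², y = 1.5 cm, Ī = 47.25 cm⁴.
Web: 1 × 20, A = 20 cm², y = 13 cm, Ī = 666.667 cm⁴.
Top flange: 21 × 3, A = 63 cm², y = 24.5 cm, Ī = 47.25 cm⁴.
Hole (subtracted): ⌀1.8, A = 2.54469 cm², y = 1.5 cm, Ī = 0.5153 cm⁴.
Centroid: ȳ = ΣA·y / ΣA = 13.204 cm.
Transfer each piece to the horizontal axis through the centroid using Ī + A·d² with d = y − 13.204:
  bottom flange: d = -11.704 cm → contributes +8677.21 cm⁴
  web: d = -0.203993 cm → contributes +667.499 cm⁴
  top flange: d = 11.296 cm → contributes +8086.04 cm⁴
  hole: d = -11.704 cm → contributes −349.096 cm⁴
Total I = 17081.6 cm⁴.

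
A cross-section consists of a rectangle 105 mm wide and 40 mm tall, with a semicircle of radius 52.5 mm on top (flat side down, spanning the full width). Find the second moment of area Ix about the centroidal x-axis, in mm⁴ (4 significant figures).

Split into non-overlapping primitives; take the origin at the lower-left of the bounding box.
Rectangular body: 105 × 40, A = 4 200 mm², y = 20 mm, Ī = 560 000 mm⁴.
Semicircular cap: semicircle r = 52.5, A = 4329.51 mm², y = 62.2817 mm, Ī = 833 814 mm⁴.
Centroid: ȳ = ΣA·y / ΣA = 41.4618 mm.
Transfer each piece to the centroidal x-axis using Ī + A·d² with d = y − 41.4618:
  rectangular body: d = -21.4618 mm → contributes +2 494 564 mm⁴
  semicircular cap: d = 20.8199 mm → contributes +2 710 510 mm⁴
Total I = 5 205 074 mm⁴.

Ix ≈ 5.205 × 10⁶ mm⁴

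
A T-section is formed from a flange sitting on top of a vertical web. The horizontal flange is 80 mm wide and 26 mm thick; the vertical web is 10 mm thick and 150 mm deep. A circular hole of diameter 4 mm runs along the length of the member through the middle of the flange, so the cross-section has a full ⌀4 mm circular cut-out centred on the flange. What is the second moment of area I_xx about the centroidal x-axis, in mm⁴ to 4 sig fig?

I_xx ≈ 9.661 × 10⁶ mm⁴

Break the section into simple shapes (no overlaps), measuring from the bottom-left corner of the bounding box.
Flange: 80 × 26, A = 2 080 mm², y = 163 mm, Ī = 117 173 mm⁴.
Web: 10 × 150, A = 1 500 mm², y = 75 mm, Ī = 2 812 500 mm⁴.
Hole (subtracted): ⌀4, A = 12.5664 mm², y = 163 mm, Ī = 12.5664 mm⁴.
Centroid: ȳ = ΣA·y / ΣA = 125.999 mm.
Transfer each piece to the centroidal x-axis using Ī + A·d² with d = y − 125.999:
  flange: d = 37.0014 mm → contributes +2 964 907 mm⁴
  web: d = -50.9986 mm → contributes +6 713 787 mm⁴
  hole: d = 37.0014 mm → contributes −17217.2 mm⁴
Total I = 9 661 477 mm⁴.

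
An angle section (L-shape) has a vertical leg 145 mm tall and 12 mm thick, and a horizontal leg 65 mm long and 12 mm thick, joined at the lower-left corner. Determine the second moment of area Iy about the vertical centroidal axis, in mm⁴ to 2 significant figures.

Break the section into simple shapes (no overlaps), measuring from the bottom-left corner of the bounding box.
Vertical leg: 12 × 145, A = 1 740 mm², x = 6 mm, Ī = 20 880 mm⁴.
Horizontal leg (remainder): 53 × 12, A = 636 mm², x = 38.5 mm, Ī = 148 877 mm⁴.
Centroid: x̄ = ΣA·x / ΣA = 14.7 mm.
Transfer each piece to the vertical centroidal axis using Ī + A·d² with d = x − 14.7:
  vertical leg: d = -8.699 mm → contributes +152 565 mm⁴
  horizontal leg (remainder): d = 23.8 mm → contributes +509 148 mm⁴
Total I = 661 713 mm⁴.

Iy ≈ 6.6 × 10⁵ mm⁴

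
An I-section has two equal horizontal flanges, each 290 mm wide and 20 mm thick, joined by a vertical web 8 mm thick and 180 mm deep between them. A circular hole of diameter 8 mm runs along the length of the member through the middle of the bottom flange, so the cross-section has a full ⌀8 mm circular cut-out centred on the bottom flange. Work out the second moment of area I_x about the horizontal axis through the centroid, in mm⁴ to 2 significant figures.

Split into non-overlapping primitives; take the origin at the lower-left of the bounding box.
Bottom flange: 290 × 20, A = 5 800 mm², y = 10 mm, Ī = 193 333 mm⁴.
Web: 8 × 180, A = 1 440 mm², y = 110 mm, Ī = 3 888 000 mm⁴.
Top flange: 290 × 20, A = 5 800 mm², y = 210 mm, Ī = 193 333 mm⁴.
Hole (subtracted): ⌀8, A = 50.27 mm², y = 10 mm, Ī = 201.1 mm⁴.
Centroid: ȳ = ΣA·y / ΣA = 110.4 mm.
Transfer each piece to the horizontal axis through the centroid using Ī + A·d² with d = y − 110.4:
  bottom flange: d = -100.4 mm → contributes +58 643 079 mm⁴
  web: d = -0.387 mm → contributes +3 888 216 mm⁴
  top flange: d = 99.61 mm → contributes +57 745 325 mm⁴
  hole: d = -100.4 mm → contributes −506 754 mm⁴
Total I = 119 769 866 mm⁴.

I_x ≈ 1.2 × 10⁸ mm⁴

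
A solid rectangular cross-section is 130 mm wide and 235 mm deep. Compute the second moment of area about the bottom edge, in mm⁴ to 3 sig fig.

The section: 130 × 235, A = 30 550 mm², y = 117.5 mm, Ī = 140 593 646 mm⁴.
Transfer it to the base of the section using Ī + A·d² with d = y − 0:
  the section: d = 117.5 mm → contributes +562 374 583 mm⁴
Total I = 562 374 583 mm⁴.

I_base ≈ 5.62 × 10⁸ mm⁴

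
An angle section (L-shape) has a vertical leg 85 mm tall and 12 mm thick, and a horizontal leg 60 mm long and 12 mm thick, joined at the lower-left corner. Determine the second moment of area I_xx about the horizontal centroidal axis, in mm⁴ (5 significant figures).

I_xx ≈ 1.1115 × 10⁶ mm⁴

Break the section into simple shapes (no overlaps), measuring from the bottom-left corner of the bounding box.
Vertical leg: 12 × 85, A = 1 020 mm², y = 42.5 mm, Ī = 614 125 mm⁴.
Horizontal leg (remainder): 48 × 12, A = 576 mm², y = 6 mm, Ī = 6 912 mm⁴.
Centroid: ȳ = ΣA·y / ΣA = 29.32707 mm.
Transfer each piece to the horizontal centroidal axis using Ī + A·d² with d = y − 29.32707:
  vertical leg: d = 13.17293 mm → contributes +791121.7 mm⁴
  horizontal leg (remainder): d = -23.32707 mm → contributes +320343.6 mm⁴
Total I = 1 111 465 mm⁴.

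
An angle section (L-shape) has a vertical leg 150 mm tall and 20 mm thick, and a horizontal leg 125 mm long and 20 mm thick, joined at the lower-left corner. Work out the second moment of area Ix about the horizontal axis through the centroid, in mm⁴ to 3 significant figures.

Decompose the section into non-overlapping parts with the origin at the bottom-left of its bounding rectangle.
Vertical leg: 20 × 150, A = 3 000 mm², y = 75 mm, Ī = 5 625 000 mm⁴.
Horizontal leg (remainder): 105 × 20, A = 2 100 mm², y = 10 mm, Ī = 70 000 mm⁴.
Centroid: ȳ = ΣA·y / ΣA = 48.235 mm.
Transfer each piece to the horizontal axis through the centroid using Ī + A·d² with d = y − 48.235:
  vertical leg: d = 26.765 mm → contributes +7 774 048 mm⁴
  horizontal leg (remainder): d = -38.235 mm → contributes +3 140 069 mm⁴
Total I = 10 914 118 mm⁴.

Ix ≈ 1.09 × 10⁷ mm⁴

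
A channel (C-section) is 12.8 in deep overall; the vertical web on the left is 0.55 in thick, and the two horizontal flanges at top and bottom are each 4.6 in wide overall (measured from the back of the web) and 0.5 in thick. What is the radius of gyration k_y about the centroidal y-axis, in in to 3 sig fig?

Break the section into simple shapes (no overlaps), measuring from the bottom-left corner of the bounding box.
Web: 0.55 × 12.8, A = 7.04 in², x = 0.275 in, Ī = 0.17747 in⁴.
Top flange (beyond web): 4.05 × 0.5, A = 2.025 in², x = 2.575 in, Ī = 2.7679 in⁴.
Bottom flange (beyond web): 4.05 × 0.5, A = 2.025 in², x = 2.575 in, Ī = 2.7679 in⁴.
Centroid: x̄ = ΣA·x / ΣA = 1.1149 in.
Transfer each piece to the centroidal y-axis using Ī + A·d² with d = x − 1.1149:
  web: d = -0.83995 in → contributes +5.1443 in⁴
  top flange (beyond web): d = 1.4601 in → contributes +7.0847 in⁴
  bottom flange (beyond web): d = 1.4601 in → contributes +7.0847 in⁴
Total I = 19.314 in⁴.
Radius of gyration: k = √(I/A) = √(19.314 / 11.09) = 1.3197 in.

k_y ≈ 1.32 in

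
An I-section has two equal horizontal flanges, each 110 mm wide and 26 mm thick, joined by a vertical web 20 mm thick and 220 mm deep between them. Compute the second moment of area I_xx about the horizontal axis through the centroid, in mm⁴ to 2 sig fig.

Treat the section as a set of non-overlapping primitives; coordinates are from the bounding-box lower-left.
Bottom flange: 110 × 26, A = 2 860 mm², y = 13 mm, Ī = 161 113 mm⁴.
Web: 20 × 220, A = 4 400 mm², y = 136 mm, Ī = 17 746 667 mm⁴.
Top flange: 110 × 26, A = 2 860 mm², y = 259 mm, Ī = 161 113 mm⁴.
By symmetry the centroid is at mid-height, ȳ = 136 mm.
Transfer each piece to the horizontal axis through the centroid using Ī + A·d² with d = y − 136:
  bottom flange: d = -123 mm → contributes +43 430 053 mm⁴
  web: d = 0 mm → contributes +17 746 667 mm⁴
  top flange: d = 123 mm → contributes +43 430 053 mm⁴
Total I = 104 606 773 mm⁴.

I_xx ≈ 1.0 × 10⁸ mm⁴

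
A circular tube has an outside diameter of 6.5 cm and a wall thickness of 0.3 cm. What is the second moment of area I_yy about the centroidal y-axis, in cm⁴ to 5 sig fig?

Decompose the section into non-overlapping parts with the origin at the bottom-left of its bounding rectangle.
Outer circle: ⌀6.5, A = 33.18307 cm², x = 3.25 cm, Ī = 87.62405 cm⁴.
Bore (subtracted): ⌀5.9, A = 27.33971 cm², x = 3.25 cm, Ī = 59.48096 cm⁴.
By symmetry the centroid is at mid-width, x̄ = 3.25 cm.
All pieces are centred on the centroidal y-axis, so I = ΣĪ (holes subtracted) = 28.14309 cm⁴.

I_yy ≈ 28.143 cm⁴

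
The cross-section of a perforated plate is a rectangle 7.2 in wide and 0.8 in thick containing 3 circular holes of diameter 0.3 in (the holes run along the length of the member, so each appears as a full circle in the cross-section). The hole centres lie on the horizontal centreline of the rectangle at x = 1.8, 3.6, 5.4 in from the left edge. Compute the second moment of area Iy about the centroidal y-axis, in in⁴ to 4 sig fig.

Decompose the section into non-overlapping parts with the origin at the bottom-left of its bounding rectangle.
Plate: 7.2 × 0.8, A = 5.76 in², x = 3.6 in, Ī = 24.8832 in⁴.
Hole 1 (subtracted): ⌀0.3, A = 0.0706858 in², x = 1.8 in, Ī = 0.000397608 in⁴.
Hole 2 (subtracted): ⌀0.3, A = 0.0706858 in², x = 3.6 in, Ī = 0.000397608 in⁴.
Hole 3 (subtracted): ⌀0.3, A = 0.0706858 in², x = 5.4 in, Ī = 0.000397608 in⁴.
By symmetry the centroid is at mid-width, x̄ = 3.6 in.
Transfer each piece to the centroidal y-axis using Ī + A·d² with d = x − 3.6:
  plate: d = 0 in → contributes +24.8832 in⁴
  hole 1: d = -1.8 in → contributes −0.22942 in⁴
  hole 2: d = 0 in → contributes −0.000397608 in⁴
  hole 3: d = 1.8 in → contributes −0.22942 in⁴
Total I = 24.424 in⁴.

Iy ≈ 24.42 in⁴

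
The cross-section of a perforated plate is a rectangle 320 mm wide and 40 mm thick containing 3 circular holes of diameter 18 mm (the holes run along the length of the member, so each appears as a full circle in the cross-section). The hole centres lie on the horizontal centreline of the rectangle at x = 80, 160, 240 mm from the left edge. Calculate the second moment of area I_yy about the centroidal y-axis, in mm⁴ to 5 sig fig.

I_yy ≈ 1.0595 × 10⁸ mm⁴

Decompose the section into non-overlapping parts with the origin at the bottom-left of its bounding rectangle.
Plate: 320 × 40, A = 12 800 mm², x = 160 mm, Ī = 109 226 667 mm⁴.
Hole 1 (subtracted): ⌀18, A = 254.469 mm², x = 80 mm, Ī = 5152.997 mm⁴.
Hole 2 (subtracted): ⌀18, A = 254.469 mm², x = 160 mm, Ī = 5152.997 mm⁴.
Hole 3 (subtracted): ⌀18, A = 254.469 mm², x = 240 mm, Ī = 5152.997 mm⁴.
By symmetry the centroid is at mid-width, x̄ = 160 mm.
Transfer each piece to the centroidal y-axis using Ī + A·d² with d = x − 160:
  plate: d = 0 mm → contributes +109 226 667 mm⁴
  hole 1: d = -80 mm → contributes −1 633 755 mm⁴
  hole 2: d = 0 mm → contributes −5152.997 mm⁴
  hole 3: d = 80 mm → contributes −1 633 755 mm⁴
Total I = 105 954 004 mm⁴.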